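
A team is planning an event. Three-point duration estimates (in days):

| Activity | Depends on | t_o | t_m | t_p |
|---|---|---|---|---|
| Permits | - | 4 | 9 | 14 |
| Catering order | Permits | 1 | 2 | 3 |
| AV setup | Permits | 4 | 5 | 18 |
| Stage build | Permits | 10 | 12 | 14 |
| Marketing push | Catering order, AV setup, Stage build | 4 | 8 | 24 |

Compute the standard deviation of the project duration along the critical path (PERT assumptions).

3.79 days

te_Permits = (4 + 4·9 + 14)/6 = 54/6 = 9; σ²_Permits = ((14−4)/6)² = 2.778
te_Catering order = (1 + 4·2 + 3)/6 = 12/6 = 2; σ²_Catering order = ((3−1)/6)² = 0.111
te_AV setup = (4 + 4·5 + 18)/6 = 42/6 = 7; σ²_AV setup = ((18−4)/6)² = 5.444
te_Stage build = (10 + 4·12 + 14)/6 = 72/6 = 12; σ²_Stage build = ((14−10)/6)² = 0.444
te_Marketing push = (4 + 4·8 + 24)/6 = 60/6 = 10; σ²_Marketing push = ((24−4)/6)² = 11.111

Forward pass:
ES_Permits = 0; EF_Permits = 9
ES_Catering order = 9; EF_Catering order = 9+2 = 11
ES_AV setup = 9; EF_AV setup = 9+7 = 16
ES_Stage build = 9; EF_Stage build = 9+12 = 21
ES_Marketing push = max(EF_Catering order=11, EF_AV setup=16, EF_Stage build=21) = 21; EF_Marketing push = 21+10 = 31
Expected project duration μ = 31 days. Critical path: Permits → Stage build → Marketing push.

Variance along critical path = 2.778 + 0.444 + 11.111 = 14.333
σ = √14.333 = 3.786 days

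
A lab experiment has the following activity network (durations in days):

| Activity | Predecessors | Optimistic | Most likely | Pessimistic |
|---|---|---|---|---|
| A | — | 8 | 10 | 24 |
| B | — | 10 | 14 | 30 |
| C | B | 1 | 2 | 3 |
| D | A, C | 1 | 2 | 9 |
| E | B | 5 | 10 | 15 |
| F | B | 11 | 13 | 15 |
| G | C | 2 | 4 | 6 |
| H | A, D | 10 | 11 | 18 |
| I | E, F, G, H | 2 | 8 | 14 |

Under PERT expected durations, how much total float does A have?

6 days

te_A = (8 + 4·10 + 24)/6 = 72/6 = 12
te_B = (10 + 4·14 + 30)/6 = 96/6 = 16
te_C = (1 + 4·2 + 3)/6 = 12/6 = 2
te_D = (1 + 4·2 + 9)/6 = 18/6 = 3
te_E = (5 + 4·10 + 15)/6 = 60/6 = 10
te_F = (11 + 4·13 + 15)/6 = 78/6 = 13
te_G = (2 + 4·4 + 6)/6 = 24/6 = 4
te_H = (10 + 4·11 + 18)/6 = 72/6 = 12
te_I = (2 + 4·8 + 14)/6 = 48/6 = 8

Forward pass:
ES_A = 0; EF_A = 12
ES_B = 0; EF_B = 16
ES_C = 16; EF_C = 16+2 = 18
ES_D = max(EF_A=12, EF_C=18) = 18; EF_D = 18+3 = 21
ES_E = 16; EF_E = 16+10 = 26
ES_F = 16; EF_F = 16+13 = 29
ES_G = 18; EF_G = 18+4 = 22
ES_H = max(EF_A=12, EF_D=21) = 21; EF_H = 21+12 = 33
ES_I = max(EF_E=26, EF_F=29, EF_G=22, EF_H=33) = 33; EF_I = 33+8 = 41
Expected project duration μ = 41 days. Critical path: B → C → D → H → I.

Backward pass:
LF_I = 41; LS_I = 41−8 = 33
LF_H = LS_I = 33; LS_H = 33−12 = 21
LF_G = LS_I = 33; LS_G = 33−4 = 29
LF_F = LS_I = 33; LS_F = 33−13 = 20
LF_E = LS_I = 33; LS_E = 33−10 = 23
LF_D = LS_H = 21; LS_D = 21−3 = 18
LF_C = min(LS_D=18, LS_G=29) = 18; LS_C = 18−2 = 16
LF_B = min(LS_C=16, LS_E=23, LS_F=20) = 16; LS_B = 16−16 = 0
LF_A = min(LS_D=18, LS_H=21) = 18; LS_A = 18−12 = 6
Slack_A = LS_A − ES_A = 6 − 0 = 6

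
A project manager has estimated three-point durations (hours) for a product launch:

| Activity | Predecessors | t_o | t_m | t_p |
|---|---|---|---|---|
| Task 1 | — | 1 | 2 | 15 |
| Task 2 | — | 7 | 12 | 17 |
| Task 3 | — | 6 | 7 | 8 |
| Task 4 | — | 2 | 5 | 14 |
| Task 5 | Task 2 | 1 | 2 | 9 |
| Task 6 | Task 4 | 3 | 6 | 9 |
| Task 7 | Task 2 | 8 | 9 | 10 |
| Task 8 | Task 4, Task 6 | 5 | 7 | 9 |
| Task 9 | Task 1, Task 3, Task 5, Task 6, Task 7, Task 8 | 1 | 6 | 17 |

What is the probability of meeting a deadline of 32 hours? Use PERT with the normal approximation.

0.897

te_Task 1 = (1 + 4·2 + 15)/6 = 24/6 = 4; σ²_Task 1 = ((15−1)/6)² = 5.444
te_Task 2 = (7 + 4·12 + 17)/6 = 72/6 = 12; σ²_Task 2 = ((17−7)/6)² = 2.778
te_Task 3 = (6 + 4·7 + 8)/6 = 42/6 = 7; σ²_Task 3 = ((8−6)/6)² = 0.111
te_Task 4 = (2 + 4·5 + 14)/6 = 36/6 = 6; σ²_Task 4 = ((14−2)/6)² = 4.000
te_Task 5 = (1 + 4·2 + 9)/6 = 18/6 = 3; σ²_Task 5 = ((9−1)/6)² = 1.778
te_Task 6 = (3 + 4·6 + 9)/6 = 36/6 = 6; σ²_Task 6 = ((9−3)/6)² = 1.000
te_Task 7 = (8 + 4·9 + 10)/6 = 54/6 = 9; σ²_Task 7 = ((10−8)/6)² = 0.111
te_Task 8 = (5 + 4·7 + 9)/6 = 42/6 = 7; σ²_Task 8 = ((9−5)/6)² = 0.444
te_Task 9 = (1 + 4·6 + 17)/6 = 42/6 = 7; σ²_Task 9 = ((17−1)/6)² = 7.111

Forward pass:
ES_Task 1 = 0; EF_Task 1 = 4
ES_Task 2 = 0; EF_Task 2 = 12
ES_Task 3 = 0; EF_Task 3 = 7
ES_Task 4 = 0; EF_Task 4 = 6
ES_Task 5 = 12; EF_Task 5 = 12+3 = 15
ES_Task 6 = 6; EF_Task 6 = 6+6 = 12
ES_Task 7 = 12; EF_Task 7 = 12+9 = 21
ES_Task 8 = max(EF_Task 4=6, EF_Task 6=12) = 12; EF_Task 8 = 12+7 = 19
ES_Task 9 = max(EF_Task 1=4, EF_Task 3=7, EF_Task 5=15, EF_Task 6=12, EF_Task 7=21, EF_Task 8=19) = 21; EF_Task 9 = 21+7 = 28
Expected project duration μ = 28 hours. Critical path: Task 2 → Task 7 → Task 9.

Variance along critical path = 2.778 + 0.111 + 7.111 = 10.000; σ = √10.000 = 3.162 hours.
Z = (32 − 28) / 3.162 = 1.265
P(T ≤ 32) = Φ(1.265) ≈ 0.897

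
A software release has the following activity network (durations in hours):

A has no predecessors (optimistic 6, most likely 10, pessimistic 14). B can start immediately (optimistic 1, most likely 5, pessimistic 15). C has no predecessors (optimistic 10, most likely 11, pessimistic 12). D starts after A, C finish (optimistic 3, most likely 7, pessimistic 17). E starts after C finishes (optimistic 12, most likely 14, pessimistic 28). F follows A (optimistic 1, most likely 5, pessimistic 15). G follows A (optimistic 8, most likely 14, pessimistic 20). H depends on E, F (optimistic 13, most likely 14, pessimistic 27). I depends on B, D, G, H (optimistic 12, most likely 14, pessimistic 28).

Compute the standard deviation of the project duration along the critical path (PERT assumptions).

4.45 hours

te_A = (6 + 4·10 + 14)/6 = 60/6 = 10; σ²_A = ((14−6)/6)² = 1.778
te_B = (1 + 4·5 + 15)/6 = 36/6 = 6; σ²_B = ((15−1)/6)² = 5.444
te_C = (10 + 4·11 + 12)/6 = 66/6 = 11; σ²_C = ((12−10)/6)² = 0.111
te_D = (3 + 4·7 + 17)/6 = 48/6 = 8; σ²_D = ((17−3)/6)² = 5.444
te_E = (12 + 4·14 + 28)/6 = 96/6 = 16; σ²_E = ((28−12)/6)² = 7.111
te_F = (1 + 4·5 + 15)/6 = 36/6 = 6; σ²_F = ((15−1)/6)² = 5.444
te_G = (8 + 4·14 + 20)/6 = 84/6 = 14; σ²_G = ((20−8)/6)² = 4.000
te_H = (13 + 4·14 + 27)/6 = 96/6 = 16; σ²_H = ((27−13)/6)² = 5.444
te_I = (12 + 4·14 + 28)/6 = 96/6 = 16; σ²_I = ((28−12)/6)² = 7.111

Forward pass:
ES_A = 0; EF_A = 10
ES_B = 0; EF_B = 6
ES_C = 0; EF_C = 11
ES_D = max(EF_A=10, EF_C=11) = 11; EF_D = 11+8 = 19
ES_E = 11; EF_E = 11+16 = 27
ES_F = 10; EF_F = 10+6 = 16
ES_G = 10; EF_G = 10+14 = 24
ES_H = max(EF_E=27, EF_F=16) = 27; EF_H = 27+16 = 43
ES_I = max(EF_B=6, EF_D=19, EF_G=24, EF_H=43) = 43; EF_I = 43+16 = 59
Expected project duration μ = 59 hours. Critical path: C → E → H → I.

Variance along critical path = 0.111 + 7.111 + 5.444 + 7.111 = 19.778
σ = √19.778 = 4.447 hours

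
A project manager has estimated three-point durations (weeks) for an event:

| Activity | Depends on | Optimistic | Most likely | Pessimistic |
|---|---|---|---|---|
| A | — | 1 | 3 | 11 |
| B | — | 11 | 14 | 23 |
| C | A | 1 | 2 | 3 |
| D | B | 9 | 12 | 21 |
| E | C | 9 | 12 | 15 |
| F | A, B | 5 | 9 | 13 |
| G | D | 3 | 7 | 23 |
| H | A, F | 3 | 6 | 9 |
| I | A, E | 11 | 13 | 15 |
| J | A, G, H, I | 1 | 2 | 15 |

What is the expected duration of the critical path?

41 weeks

te_A = (1 + 4·3 + 11)/6 = 24/6 = 4
te_B = (11 + 4·14 + 23)/6 = 90/6 = 15
te_C = (1 + 4·2 + 3)/6 = 12/6 = 2
te_D = (9 + 4·12 + 21)/6 = 78/6 = 13
te_E = (9 + 4·12 + 15)/6 = 72/6 = 12
te_F = (5 + 4·9 + 13)/6 = 54/6 = 9
te_G = (3 + 4·7 + 23)/6 = 54/6 = 9
te_H = (3 + 4·6 + 9)/6 = 36/6 = 6
te_I = (11 + 4·13 + 15)/6 = 78/6 = 13
te_J = (1 + 4·2 + 15)/6 = 24/6 = 4

Forward pass:
ES_A = 0; EF_A = 4
ES_B = 0; EF_B = 15
ES_C = 4; EF_C = 4+2 = 6
ES_D = 15; EF_D = 15+13 = 28
ES_E = 6; EF_E = 6+12 = 18
ES_F = max(EF_A=4, EF_B=15) = 15; EF_F = 15+9 = 24
ES_G = 28; EF_G = 28+9 = 37
ES_H = max(EF_A=4, EF_F=24) = 24; EF_H = 24+6 = 30
ES_I = max(EF_A=4, EF_E=18) = 18; EF_I = 18+13 = 31
ES_J = max(EF_A=4, EF_G=37, EF_H=30, EF_I=31) = 37; EF_J = 37+4 = 41
Expected project duration μ = 41 weeks. Critical path: B → D → G → J.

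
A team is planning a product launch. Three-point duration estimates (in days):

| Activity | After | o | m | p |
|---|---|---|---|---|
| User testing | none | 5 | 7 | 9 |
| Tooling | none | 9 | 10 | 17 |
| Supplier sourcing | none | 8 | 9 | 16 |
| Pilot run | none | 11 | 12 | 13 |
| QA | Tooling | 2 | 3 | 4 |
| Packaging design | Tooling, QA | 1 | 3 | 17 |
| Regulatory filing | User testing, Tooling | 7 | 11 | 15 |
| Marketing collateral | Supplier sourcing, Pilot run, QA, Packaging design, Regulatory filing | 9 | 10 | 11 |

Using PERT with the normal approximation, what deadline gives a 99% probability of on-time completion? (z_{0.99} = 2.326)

te_User testing = (5 + 4·7 + 9)/6 = 42/6 = 7; σ²_User testing = ((9−5)/6)² = 0.444
te_Tooling = (9 + 4·10 + 17)/6 = 66/6 = 11; σ²_Tooling = ((17−9)/6)² = 1.778
te_Supplier sourcing = (8 + 4·9 + 16)/6 = 60/6 = 10; σ²_Supplier sourcing = ((16−8)/6)² = 1.778
te_Pilot run = (11 + 4·12 + 13)/6 = 72/6 = 12; σ²_Pilot run = ((13−11)/6)² = 0.111
te_QA = (2 + 4·3 + 4)/6 = 18/6 = 3; σ²_QA = ((4−2)/6)² = 0.111
te_Packaging design = (1 + 4·3 + 17)/6 = 30/6 = 5; σ²_Packaging design = ((17−1)/6)² = 7.111
te_Regulatory filing = (7 + 4·11 + 15)/6 = 66/6 = 11; σ²_Regulatory filing = ((15−7)/6)² = 1.778
te_Marketing collateral = (9 + 4·10 + 11)/6 = 60/6 = 10; σ²_Marketing collateral = ((11−9)/6)² = 0.111

Forward pass:
ES_User testing = 0; EF_User testing = 7
ES_Tooling = 0; EF_Tooling = 11
ES_Supplier sourcing = 0; EF_Supplier sourcing = 10
ES_Pilot run = 0; EF_Pilot run = 12
ES_QA = 11; EF_QA = 11+3 = 14
ES_Packaging design = max(EF_Tooling=11, EF_QA=14) = 14; EF_Packaging design = 14+5 = 19
ES_Regulatory filing = max(EF_User testing=7, EF_Tooling=11) = 11; EF_Regulatory filing = 11+11 = 22
ES_Marketing collateral = max(EF_Supplier sourcing=10, EF_Pilot run=12, EF_QA=14, EF_Packaging design=19, EF_Regulatory filing=22) = 22; EF_Marketing collateral = 22+10 = 32
Expected project duration μ = 32 days. Critical path: Tooling → Regulatory filing → Marketing collateral.

Variance along critical path = 1.778 + 1.778 + 0.111 = 3.667; σ = 1.915 days.
D = μ + z·σ = 32 + 2.326·1.915 = 36.5 days

36.5 days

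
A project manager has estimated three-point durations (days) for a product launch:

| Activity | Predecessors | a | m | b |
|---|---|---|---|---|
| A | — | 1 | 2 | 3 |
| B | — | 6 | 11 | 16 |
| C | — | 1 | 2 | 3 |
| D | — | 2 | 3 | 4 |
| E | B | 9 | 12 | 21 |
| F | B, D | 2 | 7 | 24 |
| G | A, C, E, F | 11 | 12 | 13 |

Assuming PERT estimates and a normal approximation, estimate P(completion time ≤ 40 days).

0.936

te_A = (1 + 4·2 + 3)/6 = 12/6 = 2; σ²_A = ((3−1)/6)² = 0.111
te_B = (6 + 4·11 + 16)/6 = 66/6 = 11; σ²_B = ((16−6)/6)² = 2.778
te_C = (1 + 4·2 + 3)/6 = 12/6 = 2; σ²_C = ((3−1)/6)² = 0.111
te_D = (2 + 4·3 + 4)/6 = 18/6 = 3; σ²_D = ((4−2)/6)² = 0.111
te_E = (9 + 4·12 + 21)/6 = 78/6 = 13; σ²_E = ((21−9)/6)² = 4.000
te_F = (2 + 4·7 + 24)/6 = 54/6 = 9; σ²_F = ((24−2)/6)² = 13.444
te_G = (11 + 4·12 + 13)/6 = 72/6 = 12; σ²_G = ((13−11)/6)² = 0.111

Forward pass:
ES_A = 0; EF_A = 2
ES_B = 0; EF_B = 11
ES_C = 0; EF_C = 2
ES_D = 0; EF_D = 3
ES_E = 11; EF_E = 11+13 = 24
ES_F = max(EF_B=11, EF_D=3) = 11; EF_F = 11+9 = 20
ES_G = max(EF_A=2, EF_C=2, EF_E=24, EF_F=20) = 24; EF_G = 24+12 = 36
Expected project duration μ = 36 days. Critical path: B → E → G.

Variance along critical path = 2.778 + 4.000 + 0.111 = 6.889; σ = √6.889 = 2.625 days.
Z = (40 − 36) / 2.625 = 1.524
P(T ≤ 40) = Φ(1.524) ≈ 0.936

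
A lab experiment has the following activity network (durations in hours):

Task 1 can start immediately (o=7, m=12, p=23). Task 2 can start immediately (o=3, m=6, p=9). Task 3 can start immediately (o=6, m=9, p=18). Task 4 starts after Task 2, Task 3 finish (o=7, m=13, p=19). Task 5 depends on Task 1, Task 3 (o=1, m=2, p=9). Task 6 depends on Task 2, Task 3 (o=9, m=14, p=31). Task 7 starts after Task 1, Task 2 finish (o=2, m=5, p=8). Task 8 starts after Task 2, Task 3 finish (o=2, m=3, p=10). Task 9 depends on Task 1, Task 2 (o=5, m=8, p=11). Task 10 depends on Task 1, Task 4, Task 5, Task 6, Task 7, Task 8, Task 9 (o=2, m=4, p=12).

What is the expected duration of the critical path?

31 hours

te_Task 1 = (7 + 4·12 + 23)/6 = 78/6 = 13
te_Task 2 = (3 + 4·6 + 9)/6 = 36/6 = 6
te_Task 3 = (6 + 4·9 + 18)/6 = 60/6 = 10
te_Task 4 = (7 + 4·13 + 19)/6 = 78/6 = 13
te_Task 5 = (1 + 4·2 + 9)/6 = 18/6 = 3
te_Task 6 = (9 + 4·14 + 31)/6 = 96/6 = 16
te_Task 7 = (2 + 4·5 + 8)/6 = 30/6 = 5
te_Task 8 = (2 + 4·3 + 10)/6 = 24/6 = 4
te_Task 9 = (5 + 4·8 + 11)/6 = 48/6 = 8
te_Task 10 = (2 + 4·4 + 12)/6 = 30/6 = 5

Forward pass:
ES_Task 1 = 0; EF_Task 1 = 13
ES_Task 2 = 0; EF_Task 2 = 6
ES_Task 3 = 0; EF_Task 3 = 10
ES_Task 4 = max(EF_Task 2=6, EF_Task 3=10) = 10; EF_Task 4 = 10+13 = 23
ES_Task 5 = max(EF_Task 1=13, EF_Task 3=10) = 13; EF_Task 5 = 13+3 = 16
ES_Task 6 = max(EF_Task 2=6, EF_Task 3=10) = 10; EF_Task 6 = 10+16 = 26
ES_Task 7 = max(EF_Task 1=13, EF_Task 2=6) = 13; EF_Task 7 = 13+5 = 18
ES_Task 8 = max(EF_Task 2=6, EF_Task 3=10) = 10; EF_Task 8 = 10+4 = 14
ES_Task 9 = max(EF_Task 1=13, EF_Task 2=6) = 13; EF_Task 9 = 13+8 = 21
ES_Task 10 = max(EF_Task 1=13, EF_Task 4=23, EF_Task 5=16, EF_Task 6=26, EF_Task 7=18, EF_Task 8=14, EF_Task 9=21) = 26; EF_Task 10 = 26+5 = 31
Expected project duration μ = 31 hours. Critical path: Task 3 → Task 6 → Task 10.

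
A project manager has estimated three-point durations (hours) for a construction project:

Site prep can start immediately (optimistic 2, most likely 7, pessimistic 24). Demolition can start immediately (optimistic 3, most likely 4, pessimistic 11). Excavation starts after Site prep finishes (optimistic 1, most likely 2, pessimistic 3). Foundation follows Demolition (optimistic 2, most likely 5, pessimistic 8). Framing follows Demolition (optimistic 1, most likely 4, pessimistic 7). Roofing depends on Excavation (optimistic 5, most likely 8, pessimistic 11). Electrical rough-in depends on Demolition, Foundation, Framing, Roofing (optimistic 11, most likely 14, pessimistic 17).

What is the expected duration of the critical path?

te_Site prep = (2 + 4·7 + 24)/6 = 54/6 = 9
te_Demolition = (3 + 4·4 + 11)/6 = 30/6 = 5
te_Excavation = (1 + 4·2 + 3)/6 = 12/6 = 2
te_Foundation = (2 + 4·5 + 8)/6 = 30/6 = 5
te_Framing = (1 + 4·4 + 7)/6 = 24/6 = 4
te_Roofing = (5 + 4·8 + 11)/6 = 48/6 = 8
te_Electrical rough-in = (11 + 4·14 + 17)/6 = 84/6 = 14

Forward pass:
ES_Site prep = 0; EF_Site prep = 9
ES_Demolition = 0; EF_Demolition = 5
ES_Excavation = 9; EF_Excavation = 9+2 = 11
ES_Foundation = 5; EF_Foundation = 5+5 = 10
ES_Framing = 5; EF_Framing = 5+4 = 9
ES_Roofing = 11; EF_Roofing = 11+8 = 19
ES_Electrical rough-in = max(EF_Demolition=5, EF_Foundation=10, EF_Framing=9, EF_Roofing=19) = 19; EF_Electrical rough-in = 19+14 = 33
Expected project duration μ = 33 hours. Critical path: Site prep → Excavation → Roofing → Electrical rough-in.

33 hours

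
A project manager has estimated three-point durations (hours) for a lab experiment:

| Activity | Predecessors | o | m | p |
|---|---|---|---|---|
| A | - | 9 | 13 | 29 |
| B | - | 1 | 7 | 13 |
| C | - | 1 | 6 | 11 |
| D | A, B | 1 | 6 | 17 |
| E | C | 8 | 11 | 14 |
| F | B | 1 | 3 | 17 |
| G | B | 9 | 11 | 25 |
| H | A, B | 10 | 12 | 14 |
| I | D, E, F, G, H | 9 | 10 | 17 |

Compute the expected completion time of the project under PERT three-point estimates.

te_A = (9 + 4·13 + 29)/6 = 90/6 = 15
te_B = (1 + 4·7 + 13)/6 = 42/6 = 7
te_C = (1 + 4·6 + 11)/6 = 36/6 = 6
te_D = (1 + 4·6 + 17)/6 = 42/6 = 7
te_E = (8 + 4·11 + 14)/6 = 66/6 = 11
te_F = (1 + 4·3 + 17)/6 = 30/6 = 5
te_G = (9 + 4·11 + 25)/6 = 78/6 = 13
te_H = (10 + 4·12 + 14)/6 = 72/6 = 12
te_I = (9 + 4·10 + 17)/6 = 66/6 = 11

Forward pass:
ES_A = 0; EF_A = 15
ES_B = 0; EF_B = 7
ES_C = 0; EF_C = 6
ES_D = max(EF_A=15, EF_B=7) = 15; EF_D = 15+7 = 22
ES_E = 6; EF_E = 6+11 = 17
ES_F = 7; EF_F = 7+5 = 12
ES_G = 7; EF_G = 7+13 = 20
ES_H = max(EF_A=15, EF_B=7) = 15; EF_H = 15+12 = 27
ES_I = max(EF_D=22, EF_E=17, EF_F=12, EF_G=20, EF_H=27) = 27; EF_I = 27+11 = 38
Expected project duration μ = 38 hours. Critical path: A → H → I.

38 hours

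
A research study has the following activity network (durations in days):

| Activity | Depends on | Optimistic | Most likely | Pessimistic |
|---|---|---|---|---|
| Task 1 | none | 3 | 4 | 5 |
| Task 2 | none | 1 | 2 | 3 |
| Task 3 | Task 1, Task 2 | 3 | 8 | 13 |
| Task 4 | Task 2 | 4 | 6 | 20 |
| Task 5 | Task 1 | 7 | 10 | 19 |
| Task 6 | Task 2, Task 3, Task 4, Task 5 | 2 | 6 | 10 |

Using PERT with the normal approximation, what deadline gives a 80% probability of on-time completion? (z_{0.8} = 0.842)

te_Task 1 = (3 + 4·4 + 5)/6 = 24/6 = 4; σ²_Task 1 = ((5−3)/6)² = 0.111
te_Task 2 = (1 + 4·2 + 3)/6 = 12/6 = 2; σ²_Task 2 = ((3−1)/6)² = 0.111
te_Task 3 = (3 + 4·8 + 13)/6 = 48/6 = 8; σ²_Task 3 = ((13−3)/6)² = 2.778
te_Task 4 = (4 + 4·6 + 20)/6 = 48/6 = 8; σ²_Task 4 = ((20−4)/6)² = 7.111
te_Task 5 = (7 + 4·10 + 19)/6 = 66/6 = 11; σ²_Task 5 = ((19−7)/6)² = 4.000
te_Task 6 = (2 + 4·6 + 10)/6 = 36/6 = 6; σ²_Task 6 = ((10−2)/6)² = 1.778

Forward pass:
ES_Task 1 = 0; EF_Task 1 = 4
ES_Task 2 = 0; EF_Task 2 = 2
ES_Task 3 = max(EF_Task 1=4, EF_Task 2=2) = 4; EF_Task 3 = 4+8 = 12
ES_Task 4 = 2; EF_Task 4 = 2+8 = 10
ES_Task 5 = 4; EF_Task 5 = 4+11 = 15
ES_Task 6 = max(EF_Task 2=2, EF_Task 3=12, EF_Task 4=10, EF_Task 5=15) = 15; EF_Task 6 = 15+6 = 21
Expected project duration μ = 21 days. Critical path: Task 1 → Task 5 → Task 6.

Variance along critical path = 0.111 + 4.000 + 1.778 = 5.889; σ = 2.427 days.
D = μ + z·σ = 21 + 0.842·2.427 = 23.0 days

23.0 days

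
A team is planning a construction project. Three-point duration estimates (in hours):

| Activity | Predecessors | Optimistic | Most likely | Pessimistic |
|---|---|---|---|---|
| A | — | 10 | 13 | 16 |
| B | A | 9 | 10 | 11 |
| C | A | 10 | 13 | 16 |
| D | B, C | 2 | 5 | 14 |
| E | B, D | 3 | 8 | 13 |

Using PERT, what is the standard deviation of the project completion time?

te_A = (10 + 4·13 + 16)/6 = 78/6 = 13; σ²_A = ((16−10)/6)² = 1.000
te_B = (9 + 4·10 + 11)/6 = 60/6 = 10; σ²_B = ((11−9)/6)² = 0.111
te_C = (10 + 4·13 + 16)/6 = 78/6 = 13; σ²_C = ((16−10)/6)² = 1.000
te_D = (2 + 4·5 + 14)/6 = 36/6 = 6; σ²_D = ((14−2)/6)² = 4.000
te_E = (3 + 4·8 + 13)/6 = 48/6 = 8; σ²_E = ((13−3)/6)² = 2.778

Forward pass:
ES_A = 0; EF_A = 13
ES_B = 13; EF_B = 13+10 = 23
ES_C = 13; EF_C = 13+13 = 26
ES_D = max(EF_B=23, EF_C=26) = 26; EF_D = 26+6 = 32
ES_E = max(EF_B=23, EF_D=32) = 32; EF_E = 32+8 = 40
Expected project duration μ = 40 hours. Critical path: A → C → D → E.

Variance along critical path = 1.000 + 1.000 + 4.000 + 2.778 = 8.778
σ = √8.778 = 2.963 hours

2.96 hours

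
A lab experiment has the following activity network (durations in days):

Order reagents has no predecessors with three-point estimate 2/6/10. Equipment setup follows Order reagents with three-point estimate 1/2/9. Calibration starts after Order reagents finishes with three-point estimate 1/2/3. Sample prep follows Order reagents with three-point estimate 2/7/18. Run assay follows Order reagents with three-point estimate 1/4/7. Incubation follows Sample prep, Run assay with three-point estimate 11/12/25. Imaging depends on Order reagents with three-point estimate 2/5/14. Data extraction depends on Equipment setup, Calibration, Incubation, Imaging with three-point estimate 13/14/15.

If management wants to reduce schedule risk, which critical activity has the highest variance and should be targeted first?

Sample prep

te_Order reagents = (2 + 4·6 + 10)/6 = 36/6 = 6; σ²_Order reagents = ((10−2)/6)² = 1.778
te_Equipment setup = (1 + 4·2 + 9)/6 = 18/6 = 3; σ²_Equipment setup = ((9−1)/6)² = 1.778
te_Calibration = (1 + 4·2 + 3)/6 = 12/6 = 2; σ²_Calibration = ((3−1)/6)² = 0.111
te_Sample prep = (2 + 4·7 + 18)/6 = 48/6 = 8; σ²_Sample prep = ((18−2)/6)² = 7.111
te_Run assay = (1 + 4·4 + 7)/6 = 24/6 = 4; σ²_Run assay = ((7−1)/6)² = 1.000
te_Incubation = (11 + 4·12 + 25)/6 = 84/6 = 14; σ²_Incubation = ((25−11)/6)² = 5.444
te_Imaging = (2 + 4·5 + 14)/6 = 36/6 = 6; σ²_Imaging = ((14−2)/6)² = 4.000
te_Data extraction = (13 + 4·14 + 15)/6 = 84/6 = 14; σ²_Data extraction = ((15−13)/6)² = 0.111

Forward pass:
ES_Order reagents = 0; EF_Order reagents = 6
ES_Equipment setup = 6; EF_Equipment setup = 6+3 = 9
ES_Calibration = 6; EF_Calibration = 6+2 = 8
ES_Sample prep = 6; EF_Sample prep = 6+8 = 14
ES_Run assay = 6; EF_Run assay = 6+4 = 10
ES_Incubation = max(EF_Sample prep=14, EF_Run assay=10) = 14; EF_Incubation = 14+14 = 28
ES_Imaging = 6; EF_Imaging = 6+6 = 12
ES_Data extraction = max(EF_Equipment setup=9, EF_Calibration=8, EF_Incubation=28, EF_Imaging=12) = 28; EF_Data extraction = 28+14 = 42
Expected project duration μ = 42 days. Critical path: Order reagents → Sample prep → Incubation → Data extraction.

Variances on critical path: σ²_Order reagents=1.778, σ²_Sample prep=7.111, σ²_Incubation=5.444, σ²_Data extraction=0.111.
Largest is σ²_Sample prep = 7.111.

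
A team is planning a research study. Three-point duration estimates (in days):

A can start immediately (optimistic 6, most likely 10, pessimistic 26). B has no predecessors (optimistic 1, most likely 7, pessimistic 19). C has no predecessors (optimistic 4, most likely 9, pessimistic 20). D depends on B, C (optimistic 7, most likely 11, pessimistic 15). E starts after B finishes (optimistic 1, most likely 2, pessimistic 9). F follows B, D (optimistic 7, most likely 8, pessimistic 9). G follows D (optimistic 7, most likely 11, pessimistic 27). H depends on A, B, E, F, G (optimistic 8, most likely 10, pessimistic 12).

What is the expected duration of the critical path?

te_A = (6 + 4·10 + 26)/6 = 72/6 = 12
te_B = (1 + 4·7 + 19)/6 = 48/6 = 8
te_C = (4 + 4·9 + 20)/6 = 60/6 = 10
te_D = (7 + 4·11 + 15)/6 = 66/6 = 11
te_E = (1 + 4·2 + 9)/6 = 18/6 = 3
te_F = (7 + 4·8 + 9)/6 = 48/6 = 8
te_G = (7 + 4·11 + 27)/6 = 78/6 = 13
te_H = (8 + 4·10 + 12)/6 = 60/6 = 10

Forward pass:
ES_A = 0; EF_A = 12
ES_B = 0; EF_B = 8
ES_C = 0; EF_C = 10
ES_D = max(EF_B=8, EF_C=10) = 10; EF_D = 10+11 = 21
ES_E = 8; EF_E = 8+3 = 11
ES_F = max(EF_B=8, EF_D=21) = 21; EF_F = 21+8 = 29
ES_G = 21; EF_G = 21+13 = 34
ES_H = max(EF_A=12, EF_B=8, EF_E=11, EF_F=29, EF_G=34) = 34; EF_H = 34+10 = 44
Expected project duration μ = 44 days. Critical path: C → D → G → H.

44 days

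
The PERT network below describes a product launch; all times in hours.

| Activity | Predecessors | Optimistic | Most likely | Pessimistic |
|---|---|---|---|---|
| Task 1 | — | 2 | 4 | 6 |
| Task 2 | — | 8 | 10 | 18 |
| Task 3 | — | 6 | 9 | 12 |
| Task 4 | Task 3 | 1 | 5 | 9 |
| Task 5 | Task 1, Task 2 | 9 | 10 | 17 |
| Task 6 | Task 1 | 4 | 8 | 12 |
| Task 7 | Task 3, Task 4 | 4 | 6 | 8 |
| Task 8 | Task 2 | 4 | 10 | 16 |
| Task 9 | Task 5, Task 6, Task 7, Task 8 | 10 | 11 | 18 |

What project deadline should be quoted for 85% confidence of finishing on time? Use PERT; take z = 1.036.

te_Task 1 = (2 + 4·4 + 6)/6 = 24/6 = 4; σ²_Task 1 = ((6−2)/6)² = 0.444
te_Task 2 = (8 + 4·10 + 18)/6 = 66/6 = 11; σ²_Task 2 = ((18−8)/6)² = 2.778
te_Task 3 = (6 + 4·9 + 12)/6 = 54/6 = 9; σ²_Task 3 = ((12−6)/6)² = 1.000
te_Task 4 = (1 + 4·5 + 9)/6 = 30/6 = 5; σ²_Task 4 = ((9−1)/6)² = 1.778
te_Task 5 = (9 + 4·10 + 17)/6 = 66/6 = 11; σ²_Task 5 = ((17−9)/6)² = 1.778
te_Task 6 = (4 + 4·8 + 12)/6 = 48/6 = 8; σ²_Task 6 = ((12−4)/6)² = 1.778
te_Task 7 = (4 + 4·6 + 8)/6 = 36/6 = 6; σ²_Task 7 = ((8−4)/6)² = 0.444
te_Task 8 = (4 + 4·10 + 16)/6 = 60/6 = 10; σ²_Task 8 = ((16−4)/6)² = 4.000
te_Task 9 = (10 + 4·11 + 18)/6 = 72/6 = 12; σ²_Task 9 = ((18−10)/6)² = 1.778

Forward pass:
ES_Task 1 = 0; EF_Task 1 = 4
ES_Task 2 = 0; EF_Task 2 = 11
ES_Task 3 = 0; EF_Task 3 = 9
ES_Task 4 = 9; EF_Task 4 = 9+5 = 14
ES_Task 5 = max(EF_Task 1=4, EF_Task 2=11) = 11; EF_Task 5 = 11+11 = 22
ES_Task 6 = 4; EF_Task 6 = 4+8 = 12
ES_Task 7 = max(EF_Task 3=9, EF_Task 4=14) = 14; EF_Task 7 = 14+6 = 20
ES_Task 8 = 11; EF_Task 8 = 11+10 = 21
ES_Task 9 = max(EF_Task 5=22, EF_Task 6=12, EF_Task 7=20, EF_Task 8=21) = 22; EF_Task 9 = 22+12 = 34
Expected project duration μ = 34 hours. Critical path: Task 2 → Task 5 → Task 9.

Variance along critical path = 2.778 + 1.778 + 1.778 = 6.333; σ = 2.517 hours.
D = μ + z·σ = 34 + 1.036·2.517 = 36.6 hours

36.6 hours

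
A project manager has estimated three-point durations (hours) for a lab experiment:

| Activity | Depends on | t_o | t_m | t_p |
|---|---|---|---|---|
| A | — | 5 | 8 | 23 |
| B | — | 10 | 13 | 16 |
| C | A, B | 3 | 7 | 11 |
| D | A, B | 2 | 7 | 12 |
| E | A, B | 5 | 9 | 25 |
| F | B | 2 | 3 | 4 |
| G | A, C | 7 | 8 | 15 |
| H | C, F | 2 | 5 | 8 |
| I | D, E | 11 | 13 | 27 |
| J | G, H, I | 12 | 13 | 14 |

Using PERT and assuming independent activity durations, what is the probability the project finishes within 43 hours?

0.020

te_A = (5 + 4·8 + 23)/6 = 60/6 = 10; σ²_A = ((23−5)/6)² = 9.000
te_B = (10 + 4·13 + 16)/6 = 78/6 = 13; σ²_B = ((16−10)/6)² = 1.000
te_C = (3 + 4·7 + 11)/6 = 42/6 = 7; σ²_C = ((11−3)/6)² = 1.778
te_D = (2 + 4·7 + 12)/6 = 42/6 = 7; σ²_D = ((12−2)/6)² = 2.778
te_E = (5 + 4·9 + 25)/6 = 66/6 = 11; σ²_E = ((25−5)/6)² = 11.111
te_F = (2 + 4·3 + 4)/6 = 18/6 = 3; σ²_F = ((4−2)/6)² = 0.111
te_G = (7 + 4·8 + 15)/6 = 54/6 = 9; σ²_G = ((15−7)/6)² = 1.778
te_H = (2 + 4·5 + 8)/6 = 30/6 = 5; σ²_H = ((8−2)/6)² = 1.000
te_I = (11 + 4·13 + 27)/6 = 90/6 = 15; σ²_I = ((27−11)/6)² = 7.111
te_J = (12 + 4·13 + 14)/6 = 78/6 = 13; σ²_J = ((14−12)/6)² = 0.111

Forward pass:
ES_A = 0; EF_A = 10
ES_B = 0; EF_B = 13
ES_C = max(EF_A=10, EF_B=13) = 13; EF_C = 13+7 = 20
ES_D = max(EF_A=10, EF_B=13) = 13; EF_D = 13+7 = 20
ES_E = max(EF_A=10, EF_B=13) = 13; EF_E = 13+11 = 24
ES_F = 13; EF_F = 13+3 = 16
ES_G = max(EF_A=10, EF_C=20) = 20; EF_G = 20+9 = 29
ES_H = max(EF_C=20, EF_F=16) = 20; EF_H = 20+5 = 25
ES_I = max(EF_D=20, EF_E=24) = 24; EF_I = 24+15 = 39
ES_J = max(EF_G=29, EF_H=25, EF_I=39) = 39; EF_J = 39+13 = 52
Expected project duration μ = 52 hours. Critical path: B → E → I → J.

Variance along critical path = 1.000 + 11.111 + 7.111 + 0.111 = 19.333; σ = √19.333 = 4.397 hours.
Z = (43 − 52) / 4.397 = -2.047
P(T ≤ 43) = Φ(-2.047) ≈ 0.020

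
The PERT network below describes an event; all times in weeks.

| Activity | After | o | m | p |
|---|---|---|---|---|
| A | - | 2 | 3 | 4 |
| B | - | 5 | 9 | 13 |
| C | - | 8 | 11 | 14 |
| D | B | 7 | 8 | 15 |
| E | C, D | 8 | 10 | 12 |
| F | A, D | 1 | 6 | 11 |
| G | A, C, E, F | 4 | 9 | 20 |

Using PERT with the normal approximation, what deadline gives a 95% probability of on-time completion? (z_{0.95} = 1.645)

te_A = (2 + 4·3 + 4)/6 = 18/6 = 3; σ²_A = ((4−2)/6)² = 0.111
te_B = (5 + 4·9 + 13)/6 = 54/6 = 9; σ²_B = ((13−5)/6)² = 1.778
te_C = (8 + 4·11 + 14)/6 = 66/6 = 11; σ²_C = ((14−8)/6)² = 1.000
te_D = (7 + 4·8 + 15)/6 = 54/6 = 9; σ²_D = ((15−7)/6)² = 1.778
te_E = (8 + 4·10 + 12)/6 = 60/6 = 10; σ²_E = ((12−8)/6)² = 0.444
te_F = (1 + 4·6 + 11)/6 = 36/6 = 6; σ²_F = ((11−1)/6)² = 2.778
te_G = (4 + 4·9 + 20)/6 = 60/6 = 10; σ²_G = ((20−4)/6)² = 7.111

Forward pass:
ES_A = 0; EF_A = 3
ES_B = 0; EF_B = 9
ES_C = 0; EF_C = 11
ES_D = 9; EF_D = 9+9 = 18
ES_E = max(EF_C=11, EF_D=18) = 18; EF_E = 18+10 = 28
ES_F = max(EF_A=3, EF_D=18) = 18; EF_F = 18+6 = 24
ES_G = max(EF_A=3, EF_C=11, EF_E=28, EF_F=24) = 28; EF_G = 28+10 = 38
Expected project duration μ = 38 weeks. Critical path: B → D → E → G.

Variance along critical path = 1.778 + 1.778 + 0.444 + 7.111 = 11.111; σ = 3.333 weeks.
D = μ + z·σ = 38 + 1.645·3.333 = 43.5 weeks

43.5 weeks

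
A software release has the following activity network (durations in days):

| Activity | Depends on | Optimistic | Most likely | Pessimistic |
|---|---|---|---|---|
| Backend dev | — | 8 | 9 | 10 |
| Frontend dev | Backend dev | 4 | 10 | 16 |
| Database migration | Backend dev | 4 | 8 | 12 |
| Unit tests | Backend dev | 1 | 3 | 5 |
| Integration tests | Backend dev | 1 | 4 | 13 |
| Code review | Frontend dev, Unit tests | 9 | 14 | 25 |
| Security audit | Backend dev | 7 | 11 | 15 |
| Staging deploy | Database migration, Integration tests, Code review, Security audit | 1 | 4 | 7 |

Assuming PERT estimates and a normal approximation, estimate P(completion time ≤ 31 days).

0.023

te_Backend dev = (8 + 4·9 + 10)/6 = 54/6 = 9; σ²_Backend dev = ((10−8)/6)² = 0.111
te_Frontend dev = (4 + 4·10 + 16)/6 = 60/6 = 10; σ²_Frontend dev = ((16−4)/6)² = 4.000
te_Database migration = (4 + 4·8 + 12)/6 = 48/6 = 8; σ²_Database migration = ((12−4)/6)² = 1.778
te_Unit tests = (1 + 4·3 + 5)/6 = 18/6 = 3; σ²_Unit tests = ((5−1)/6)² = 0.444
te_Integration tests = (1 + 4·4 + 13)/6 = 30/6 = 5; σ²_Integration tests = ((13−1)/6)² = 4.000
te_Code review = (9 + 4·14 + 25)/6 = 90/6 = 15; σ²_Code review = ((25−9)/6)² = 7.111
te_Security audit = (7 + 4·11 + 15)/6 = 66/6 = 11; σ²_Security audit = ((15−7)/6)² = 1.778
te_Staging deploy = (1 + 4·4 + 7)/6 = 24/6 = 4; σ²_Staging deploy = ((7−1)/6)² = 1.000

Forward pass:
ES_Backend dev = 0; EF_Backend dev = 9
ES_Frontend dev = 9; EF_Frontend dev = 9+10 = 19
ES_Database migration = 9; EF_Database migration = 9+8 = 17
ES_Unit tests = 9; EF_Unit tests = 9+3 = 12
ES_Integration tests = 9; EF_Integration tests = 9+5 = 14
ES_Code review = max(EF_Frontend dev=19, EF_Unit tests=12) = 19; EF_Code review = 19+15 = 34
ES_Security audit = 9; EF_Security audit = 9+11 = 20
ES_Staging deploy = max(EF_Database migration=17, EF_Integration tests=14, EF_Code review=34, EF_Security audit=20) = 34; EF_Staging deploy = 34+4 = 38
Expected project duration μ = 38 days. Critical path: Backend dev → Frontend dev → Code review → Staging deploy.

Variance along critical path = 0.111 + 4.000 + 7.111 + 1.000 = 12.222; σ = √12.222 = 3.496 days.
Z = (31 − 38) / 3.496 = -2.002
P(T ≤ 31) = Φ(-2.002) ≈ 0.023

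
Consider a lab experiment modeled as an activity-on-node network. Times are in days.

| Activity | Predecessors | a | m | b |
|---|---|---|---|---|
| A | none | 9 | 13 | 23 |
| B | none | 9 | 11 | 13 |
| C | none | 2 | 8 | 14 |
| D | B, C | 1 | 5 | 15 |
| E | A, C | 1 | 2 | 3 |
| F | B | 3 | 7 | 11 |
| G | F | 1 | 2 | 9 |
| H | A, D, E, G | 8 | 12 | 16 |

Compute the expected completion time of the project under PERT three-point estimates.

33 days

te_A = (9 + 4·13 + 23)/6 = 84/6 = 14
te_B = (9 + 4·11 + 13)/6 = 66/6 = 11
te_C = (2 + 4·8 + 14)/6 = 48/6 = 8
te_D = (1 + 4·5 + 15)/6 = 36/6 = 6
te_E = (1 + 4·2 + 3)/6 = 12/6 = 2
te_F = (3 + 4·7 + 11)/6 = 42/6 = 7
te_G = (1 + 4·2 + 9)/6 = 18/6 = 3
te_H = (8 + 4·12 + 16)/6 = 72/6 = 12

Forward pass:
ES_A = 0; EF_A = 14
ES_B = 0; EF_B = 11
ES_C = 0; EF_C = 8
ES_D = max(EF_B=11, EF_C=8) = 11; EF_D = 11+6 = 17
ES_E = max(EF_A=14, EF_C=8) = 14; EF_E = 14+2 = 16
ES_F = 11; EF_F = 11+7 = 18
ES_G = 18; EF_G = 18+3 = 21
ES_H = max(EF_A=14, EF_D=17, EF_E=16, EF_G=21) = 21; EF_H = 21+12 = 33
Expected project duration μ = 33 days. Critical path: B → F → G → H.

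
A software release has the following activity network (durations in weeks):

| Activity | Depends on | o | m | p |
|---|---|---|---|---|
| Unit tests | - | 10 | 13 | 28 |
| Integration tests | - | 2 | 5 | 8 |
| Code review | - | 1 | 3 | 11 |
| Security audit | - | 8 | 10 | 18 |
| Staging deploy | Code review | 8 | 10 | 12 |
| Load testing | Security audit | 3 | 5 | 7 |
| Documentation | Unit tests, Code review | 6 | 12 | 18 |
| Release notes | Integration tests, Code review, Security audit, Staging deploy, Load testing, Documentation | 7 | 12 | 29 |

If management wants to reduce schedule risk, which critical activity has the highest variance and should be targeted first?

te_Unit tests = (10 + 4·13 + 28)/6 = 90/6 = 15; σ²_Unit tests = ((28−10)/6)² = 9.000
te_Integration tests = (2 + 4·5 + 8)/6 = 30/6 = 5; σ²_Integration tests = ((8−2)/6)² = 1.000
te_Code review = (1 + 4·3 + 11)/6 = 24/6 = 4; σ²_Code review = ((11−1)/6)² = 2.778
te_Security audit = (8 + 4·10 + 18)/6 = 66/6 = 11; σ²_Security audit = ((18−8)/6)² = 2.778
te_Staging deploy = (8 + 4·10 + 12)/6 = 60/6 = 10; σ²_Staging deploy = ((12−8)/6)² = 0.444
te_Load testing = (3 + 4·5 + 7)/6 = 30/6 = 5; σ²_Load testing = ((7−3)/6)² = 0.444
te_Documentation = (6 + 4·12 + 18)/6 = 72/6 = 12; σ²_Documentation = ((18−6)/6)² = 4.000
te_Release notes = (7 + 4·12 + 29)/6 = 84/6 = 14; σ²_Release notes = ((29−7)/6)² = 13.444

Forward pass:
ES_Unit tests = 0; EF_Unit tests = 15
ES_Integration tests = 0; EF_Integration tests = 5
ES_Code review = 0; EF_Code review = 4
ES_Security audit = 0; EF_Security audit = 11
ES_Staging deploy = 4; EF_Staging deploy = 4+10 = 14
ES_Load testing = 11; EF_Load testing = 11+5 = 16
ES_Documentation = max(EF_Unit tests=15, EF_Code review=4) = 15; EF_Documentation = 15+12 = 27
ES_Release notes = max(EF_Integration tests=5, EF_Code review=4, EF_Security audit=11, EF_Staging deploy=14, EF_Load testing=16, EF_Documentation=27) = 27; EF_Release notes = 27+14 = 41
Expected project duration μ = 41 weeks. Critical path: Unit tests → Documentation → Release notes.

Variances on critical path: σ²_Unit tests=9.000, σ²_Documentation=4.000, σ²_Release notes=13.444.
Largest is σ²_Release notes = 13.444.

Release notes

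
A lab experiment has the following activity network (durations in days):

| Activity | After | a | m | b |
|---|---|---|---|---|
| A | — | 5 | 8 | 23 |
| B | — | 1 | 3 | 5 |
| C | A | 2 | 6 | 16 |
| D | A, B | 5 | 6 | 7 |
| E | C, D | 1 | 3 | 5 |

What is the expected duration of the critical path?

te_A = (5 + 4·8 + 23)/6 = 60/6 = 10
te_B = (1 + 4·3 + 5)/6 = 18/6 = 3
te_C = (2 + 4·6 + 16)/6 = 42/6 = 7
te_D = (5 + 4·6 + 7)/6 = 36/6 = 6
te_E = (1 + 4·3 + 5)/6 = 18/6 = 3

Forward pass:
ES_A = 0; EF_A = 10
ES_B = 0; EF_B = 3
ES_C = 10; EF_C = 10+7 = 17
ES_D = max(EF_A=10, EF_B=3) = 10; EF_D = 10+6 = 16
ES_E = max(EF_C=17, EF_D=16) = 17; EF_E = 17+3 = 20
Expected project duration μ = 20 days. Critical path: A → C → E.

20 days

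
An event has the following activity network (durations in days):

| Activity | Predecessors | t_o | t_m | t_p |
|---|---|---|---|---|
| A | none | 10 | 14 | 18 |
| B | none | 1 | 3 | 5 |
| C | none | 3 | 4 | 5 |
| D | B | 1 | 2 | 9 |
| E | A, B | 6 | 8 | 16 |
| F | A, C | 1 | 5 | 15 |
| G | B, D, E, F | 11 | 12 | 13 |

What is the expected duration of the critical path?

35 days

te_A = (10 + 4·14 + 18)/6 = 84/6 = 14
te_B = (1 + 4·3 + 5)/6 = 18/6 = 3
te_C = (3 + 4·4 + 5)/6 = 24/6 = 4
te_D = (1 + 4·2 + 9)/6 = 18/6 = 3
te_E = (6 + 4·8 + 16)/6 = 54/6 = 9
te_F = (1 + 4·5 + 15)/6 = 36/6 = 6
te_G = (11 + 4·12 + 13)/6 = 72/6 = 12

Forward pass:
ES_A = 0; EF_A = 14
ES_B = 0; EF_B = 3
ES_C = 0; EF_C = 4
ES_D = 3; EF_D = 3+3 = 6
ES_E = max(EF_A=14, EF_B=3) = 14; EF_E = 14+9 = 23
ES_F = max(EF_A=14, EF_C=4) = 14; EF_F = 14+6 = 20
ES_G = max(EF_B=3, EF_D=6, EF_E=23, EF_F=20) = 23; EF_G = 23+12 = 35
Expected project duration μ = 35 days. Critical path: A → E → G.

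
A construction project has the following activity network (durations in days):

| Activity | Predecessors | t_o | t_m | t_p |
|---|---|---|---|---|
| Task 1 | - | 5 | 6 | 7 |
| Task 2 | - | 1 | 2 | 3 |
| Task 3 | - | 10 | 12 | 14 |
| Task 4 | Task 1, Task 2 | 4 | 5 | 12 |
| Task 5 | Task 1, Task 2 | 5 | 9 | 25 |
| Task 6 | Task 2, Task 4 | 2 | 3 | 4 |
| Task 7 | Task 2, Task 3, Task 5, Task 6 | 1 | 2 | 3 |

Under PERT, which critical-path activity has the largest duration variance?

Task 5

te_Task 1 = (5 + 4·6 + 7)/6 = 36/6 = 6; σ²_Task 1 = ((7−5)/6)² = 0.111
te_Task 2 = (1 + 4·2 + 3)/6 = 12/6 = 2; σ²_Task 2 = ((3−1)/6)² = 0.111
te_Task 3 = (10 + 4·12 + 14)/6 = 72/6 = 12; σ²_Task 3 = ((14−10)/6)² = 0.444
te_Task 4 = (4 + 4·5 + 12)/6 = 36/6 = 6; σ²_Task 4 = ((12−4)/6)² = 1.778
te_Task 5 = (5 + 4·9 + 25)/6 = 66/6 = 11; σ²_Task 5 = ((25−5)/6)² = 11.111
te_Task 6 = (2 + 4·3 + 4)/6 = 18/6 = 3; σ²_Task 6 = ((4−2)/6)² = 0.111
te_Task 7 = (1 + 4·2 + 3)/6 = 12/6 = 2; σ²_Task 7 = ((3−1)/6)² = 0.111

Forward pass:
ES_Task 1 = 0; EF_Task 1 = 6
ES_Task 2 = 0; EF_Task 2 = 2
ES_Task 3 = 0; EF_Task 3 = 12
ES_Task 4 = max(EF_Task 1=6, EF_Task 2=2) = 6; EF_Task 4 = 6+6 = 12
ES_Task 5 = max(EF_Task 1=6, EF_Task 2=2) = 6; EF_Task 5 = 6+11 = 17
ES_Task 6 = max(EF_Task 2=2, EF_Task 4=12) = 12; EF_Task 6 = 12+3 = 15
ES_Task 7 = max(EF_Task 2=2, EF_Task 3=12, EF_Task 5=17, EF_Task 6=15) = 17; EF_Task 7 = 17+2 = 19
Expected project duration μ = 19 days. Critical path: Task 1 → Task 5 → Task 7.

Variances on critical path: σ²_Task 1=0.111, σ²_Task 5=11.111, σ²_Task 7=0.111.
Largest is σ²_Task 5 = 11.111.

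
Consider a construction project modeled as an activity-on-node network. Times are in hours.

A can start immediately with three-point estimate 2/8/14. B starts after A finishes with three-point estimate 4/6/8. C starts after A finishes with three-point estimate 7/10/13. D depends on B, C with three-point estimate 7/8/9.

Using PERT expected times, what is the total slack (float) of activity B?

te_A = (2 + 4·8 + 14)/6 = 48/6 = 8
te_B = (4 + 4·6 + 8)/6 = 36/6 = 6
te_C = (7 + 4·10 + 13)/6 = 60/6 = 10
te_D = (7 + 4·8 + 9)/6 = 48/6 = 8

Forward pass:
ES_A = 0; EF_A = 8
ES_B = 8; EF_B = 8+6 = 14
ES_C = 8; EF_C = 8+10 = 18
ES_D = max(EF_B=14, EF_C=18) = 18; EF_D = 18+8 = 26
Expected project duration μ = 26 hours. Critical path: A → C → D.

Backward pass:
LF_D = 26; LS_D = 26−8 = 18
LF_C = LS_D = 18; LS_C = 18−10 = 8
LF_B = LS_D = 18; LS_B = 18−6 = 12
LF_A = min(LS_B=12, LS_C=8) = 8; LS_A = 8−8 = 0
Slack_B = LS_B − ES_B = 12 − 8 = 4

4 hours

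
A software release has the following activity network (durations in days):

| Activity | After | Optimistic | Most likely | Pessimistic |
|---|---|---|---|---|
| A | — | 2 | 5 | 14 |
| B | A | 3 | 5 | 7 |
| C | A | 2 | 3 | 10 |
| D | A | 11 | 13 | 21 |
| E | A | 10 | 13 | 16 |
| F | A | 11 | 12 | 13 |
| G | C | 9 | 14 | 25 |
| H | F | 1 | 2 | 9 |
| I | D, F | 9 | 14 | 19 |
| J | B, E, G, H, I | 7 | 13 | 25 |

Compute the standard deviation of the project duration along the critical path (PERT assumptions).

4.31 days

te_A = (2 + 4·5 + 14)/6 = 36/6 = 6; σ²_A = ((14−2)/6)² = 4.000
te_B = (3 + 4·5 + 7)/6 = 30/6 = 5; σ²_B = ((7−3)/6)² = 0.444
te_C = (2 + 4·3 + 10)/6 = 24/6 = 4; σ²_C = ((10−2)/6)² = 1.778
te_D = (11 + 4·13 + 21)/6 = 84/6 = 14; σ²_D = ((21−11)/6)² = 2.778
te_E = (10 + 4·13 + 16)/6 = 78/6 = 13; σ²_E = ((16−10)/6)² = 1.000
te_F = (11 + 4·12 + 13)/6 = 72/6 = 12; σ²_F = ((13−11)/6)² = 0.111
te_G = (9 + 4·14 + 25)/6 = 90/6 = 15; σ²_G = ((25−9)/6)² = 7.111
te_H = (1 + 4·2 + 9)/6 = 18/6 = 3; σ²_H = ((9−1)/6)² = 1.778
te_I = (9 + 4·14 + 19)/6 = 84/6 = 14; σ²_I = ((19−9)/6)² = 2.778
te_J = (7 + 4·13 + 25)/6 = 84/6 = 14; σ²_J = ((25−7)/6)² = 9.000

Forward pass:
ES_A = 0; EF_A = 6
ES_B = 6; EF_B = 6+5 = 11
ES_C = 6; EF_C = 6+4 = 10
ES_D = 6; EF_D = 6+14 = 20
ES_E = 6; EF_E = 6+13 = 19
ES_F = 6; EF_F = 6+12 = 18
ES_G = 10; EF_G = 10+15 = 25
ES_H = 18; EF_H = 18+3 = 21
ES_I = max(EF_D=20, EF_F=18) = 20; EF_I = 20+14 = 34
ES_J = max(EF_B=11, EF_E=19, EF_G=25, EF_H=21, EF_I=34) = 34; EF_J = 34+14 = 48
Expected project duration μ = 48 days. Critical path: A → D → I → J.

Variance along critical path = 4.000 + 2.778 + 2.778 + 9.000 = 18.556
σ = √18.556 = 4.308 days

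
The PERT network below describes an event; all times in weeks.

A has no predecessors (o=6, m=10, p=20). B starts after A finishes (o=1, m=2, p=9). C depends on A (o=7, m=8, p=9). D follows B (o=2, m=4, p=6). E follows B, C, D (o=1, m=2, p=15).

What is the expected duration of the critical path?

23 weeks

te_A = (6 + 4·10 + 20)/6 = 66/6 = 11
te_B = (1 + 4·2 + 9)/6 = 18/6 = 3
te_C = (7 + 4·8 + 9)/6 = 48/6 = 8
te_D = (2 + 4·4 + 6)/6 = 24/6 = 4
te_E = (1 + 4·2 + 15)/6 = 24/6 = 4

Forward pass:
ES_A = 0; EF_A = 11
ES_B = 11; EF_B = 11+3 = 14
ES_C = 11; EF_C = 11+8 = 19
ES_D = 14; EF_D = 14+4 = 18
ES_E = max(EF_B=14, EF_C=19, EF_D=18) = 19; EF_E = 19+4 = 23
Expected project duration μ = 23 weeks. Critical path: A → C → E.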